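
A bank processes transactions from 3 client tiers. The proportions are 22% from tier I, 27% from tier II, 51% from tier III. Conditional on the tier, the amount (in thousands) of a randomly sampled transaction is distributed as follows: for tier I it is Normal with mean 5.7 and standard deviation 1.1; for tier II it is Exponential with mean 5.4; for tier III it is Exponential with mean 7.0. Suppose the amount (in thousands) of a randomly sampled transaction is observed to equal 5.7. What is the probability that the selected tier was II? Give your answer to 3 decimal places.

0.134

Likelihoods f(5.7 | ·): I: 0.362675; II: 0.0644443; III: 0.0632794.
Posterior ∝ prior × likelihood. Numerator for II: 0.27·0.0644443 = 0.0174.
Normalizing constant: 0.22·0.362675 + 0.27·0.0644443 + 0.51·0.0632794 = 0.129461.
P(II | observation) = 0.0174 / 0.129461 = 0.134403.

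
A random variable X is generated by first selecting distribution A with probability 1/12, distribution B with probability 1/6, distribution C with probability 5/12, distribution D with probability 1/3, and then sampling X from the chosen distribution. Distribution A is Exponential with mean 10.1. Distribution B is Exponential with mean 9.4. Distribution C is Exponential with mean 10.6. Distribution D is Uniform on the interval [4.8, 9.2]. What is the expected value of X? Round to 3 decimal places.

9.158

Component means — A: 10.1; B: 9.4; C: 10.6; D: 7.
E[X] = 0.0833333·10.1 + 0.166667·9.4 + 0.416667·10.6 + 0.333333·7 = 9.15833.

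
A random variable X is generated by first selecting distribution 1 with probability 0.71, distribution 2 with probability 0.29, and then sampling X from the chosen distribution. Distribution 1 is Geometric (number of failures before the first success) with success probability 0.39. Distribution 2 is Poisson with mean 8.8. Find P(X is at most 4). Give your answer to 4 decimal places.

Conditional on each component, P(X ≤ 4): 1: 0.91554; 2: 0.0620978.
By total probability, P(X ≤ 4) = 0.71·0.91554 + 0.29·0.0620978 = 0.668042.

0.6680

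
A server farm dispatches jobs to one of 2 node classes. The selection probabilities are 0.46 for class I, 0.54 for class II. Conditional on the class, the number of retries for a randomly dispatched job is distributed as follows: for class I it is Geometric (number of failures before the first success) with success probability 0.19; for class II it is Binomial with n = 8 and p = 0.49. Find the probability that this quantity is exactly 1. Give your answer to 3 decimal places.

0.090

Conditional on each class, P(X = 1): I: 0.1539; II: 0.0351785.
By total probability, P(X = 1) = 0.46·0.1539 + 0.54·0.0351785 = 0.0897904.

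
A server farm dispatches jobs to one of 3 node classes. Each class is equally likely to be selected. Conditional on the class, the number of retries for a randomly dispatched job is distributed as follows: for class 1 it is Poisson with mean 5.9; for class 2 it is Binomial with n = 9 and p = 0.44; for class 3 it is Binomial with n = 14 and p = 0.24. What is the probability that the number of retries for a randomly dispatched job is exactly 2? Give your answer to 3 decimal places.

Conditional on each class, P(X = 2): 1: 0.04768; 2: 0.120372; 3: 0.194638.
By total probability, P(X = 2) = 0.333333·0.04768 + 0.333333·0.120372 + 0.333333·0.194638 = 0.120896.

0.121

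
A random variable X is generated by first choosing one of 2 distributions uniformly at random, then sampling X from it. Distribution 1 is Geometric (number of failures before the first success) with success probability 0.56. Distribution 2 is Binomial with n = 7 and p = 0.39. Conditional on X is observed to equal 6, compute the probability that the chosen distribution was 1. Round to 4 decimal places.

Likelihoods P(X=6 | ·): 1: 0.00406354; 2: 0.015025.
Posterior ∝ prior × likelihood. Numerator for 1: 0.5·0.00406354 = 0.00203177.
Normalizing constant: 0.5·0.00406354 + 0.5·0.015025 = 0.00954429.
P(1 | observation) = 0.00203177 / 0.00954429 = 0.212878.

0.2129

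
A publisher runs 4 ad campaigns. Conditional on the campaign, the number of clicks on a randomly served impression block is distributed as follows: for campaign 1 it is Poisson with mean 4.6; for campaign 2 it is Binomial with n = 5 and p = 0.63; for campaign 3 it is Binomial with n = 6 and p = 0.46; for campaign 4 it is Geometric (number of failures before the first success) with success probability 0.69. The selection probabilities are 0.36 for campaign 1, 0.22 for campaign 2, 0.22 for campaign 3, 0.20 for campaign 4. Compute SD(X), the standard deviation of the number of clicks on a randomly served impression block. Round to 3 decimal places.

Per component, 1: μ=4.6, E[X²]=25.76; 2: μ=3.15, E[X²]=11.088; 3: μ=2.76, E[X²]=9.108; 4: μ=0.449275, E[X²]=0.852972.
E[X] = 0.36·4.6 + 0.22·3.15 + 0.22·2.76 + 0.2·0.449275 = 3.04606.
E[X²] = 0.36·25.76 + 0.22·11.088 + 0.22·9.108 + 0.2·0.852972 = 13.8873.
Var(X) = E[X²] − (E[X])² = 13.8873 − 9.27845 = 4.60886.
SD(X) = √4.60886 = 2.14683.

2.147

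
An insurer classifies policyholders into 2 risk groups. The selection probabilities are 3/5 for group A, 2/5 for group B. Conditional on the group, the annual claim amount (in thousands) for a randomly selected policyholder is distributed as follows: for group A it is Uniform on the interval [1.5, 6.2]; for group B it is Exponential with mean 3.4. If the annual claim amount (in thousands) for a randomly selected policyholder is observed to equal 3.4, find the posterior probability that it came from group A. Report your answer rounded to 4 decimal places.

Likelihoods f(3.4 | ·): A: 0.212766; B: 0.1082.
Posterior ∝ prior × likelihood. Numerator for A: 0.6·0.212766 = 0.12766.
Normalizing constant: 0.6·0.212766 + 0.4·0.1082 = 0.17094.
P(A | observation) = 0.12766 / 0.17094 = 0.746811.

0.7468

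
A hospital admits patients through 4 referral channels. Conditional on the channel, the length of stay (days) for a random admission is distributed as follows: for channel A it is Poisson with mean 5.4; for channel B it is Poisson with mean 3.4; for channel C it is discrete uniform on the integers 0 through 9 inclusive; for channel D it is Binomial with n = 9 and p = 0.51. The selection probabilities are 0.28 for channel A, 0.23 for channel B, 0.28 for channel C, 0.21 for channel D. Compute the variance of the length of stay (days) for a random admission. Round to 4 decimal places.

5.5828

Per component, A: μ=5.4, E[X²]=34.56; B: μ=3.4, E[X²]=14.96; C: μ=4.5, E[X²]=28.5; D: μ=4.59, E[X²]=23.3172.
E[X] = 0.28·5.4 + 0.23·3.4 + 0.28·4.5 + 0.21·4.59 = 4.5179.
E[X²] = 0.28·34.56 + 0.23·14.96 + 0.28·28.5 + 0.21·23.3172 = 25.9942.
Var(X) = E[X²] − (E[X])² = 25.9942 − 20.4114 = 5.58279.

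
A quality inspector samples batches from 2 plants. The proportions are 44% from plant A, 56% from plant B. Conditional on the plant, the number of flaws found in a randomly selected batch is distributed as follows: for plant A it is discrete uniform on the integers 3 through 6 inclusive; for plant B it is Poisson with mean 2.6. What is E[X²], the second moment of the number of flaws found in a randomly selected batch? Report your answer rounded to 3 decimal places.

14.702

For each component E[X²] = Var + (mean)², giving A: 21.5; B: 9.36.
Overall E[X²] = 0.44·21.5 + 0.56·9.36 = 14.7016.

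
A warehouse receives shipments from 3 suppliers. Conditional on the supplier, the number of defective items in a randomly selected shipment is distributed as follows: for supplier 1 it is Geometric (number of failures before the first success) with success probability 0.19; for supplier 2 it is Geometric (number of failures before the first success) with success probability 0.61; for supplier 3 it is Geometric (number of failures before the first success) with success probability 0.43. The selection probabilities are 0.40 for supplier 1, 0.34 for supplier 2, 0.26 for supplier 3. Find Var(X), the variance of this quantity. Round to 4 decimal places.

Per component, 1: μ=4.26316, E[X²]=40.6122; 2: μ=0.639344, E[X²]=1.45687; 3: μ=1.32558, E[X²]=4.83991.
E[X] = 0.4·4.26316 + 0.34·0.639344 + 0.26·1.32558 = 2.26729.
E[X²] = 0.4·40.6122 + 0.34·1.45687 + 0.26·4.83991 = 17.9986.
Var(X) = E[X²] − (E[X])² = 17.9986 − 5.14061 = 12.858.

12.8580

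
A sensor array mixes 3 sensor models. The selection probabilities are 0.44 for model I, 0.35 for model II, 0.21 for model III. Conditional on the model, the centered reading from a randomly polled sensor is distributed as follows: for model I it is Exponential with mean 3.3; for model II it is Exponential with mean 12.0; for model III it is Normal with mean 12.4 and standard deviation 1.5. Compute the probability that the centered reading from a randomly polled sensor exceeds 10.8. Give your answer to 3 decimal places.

0.339

Conditional on each model, P(X > 10.8): I: 0.0379029; II: 0.40657; III: 0.856939.
By total probability, P(X > 10.8) = 0.44·0.0379029 + 0.35·0.40657 + 0.21·0.856939 = 0.338934.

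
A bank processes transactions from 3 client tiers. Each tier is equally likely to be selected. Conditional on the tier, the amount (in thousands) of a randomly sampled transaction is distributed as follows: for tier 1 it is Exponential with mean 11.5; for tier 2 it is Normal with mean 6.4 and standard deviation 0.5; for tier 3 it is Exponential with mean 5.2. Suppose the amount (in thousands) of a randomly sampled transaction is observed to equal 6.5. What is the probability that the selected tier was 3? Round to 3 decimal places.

0.062

Likelihoods f(6.5 | ·): 1: 0.0494119; 2: 0.782085; 3: 0.0550971.
Posterior ∝ prior × likelihood. Numerator for 3: 0.333333·0.0550971 = 0.0183657.
Normalizing constant: 0.333333·0.0494119 + 0.333333·0.782085 + 0.333333·0.0550971 = 0.295531.
P(3 | observation) = 0.0183657 / 0.295531 = 0.0621446.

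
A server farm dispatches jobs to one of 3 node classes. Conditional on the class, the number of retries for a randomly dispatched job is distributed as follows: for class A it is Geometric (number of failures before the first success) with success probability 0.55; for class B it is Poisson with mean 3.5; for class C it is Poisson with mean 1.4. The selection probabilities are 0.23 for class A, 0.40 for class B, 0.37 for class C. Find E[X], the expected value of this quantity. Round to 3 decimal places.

2.106

Component means — A: 0.818182; B: 3.5; C: 1.4.
E[X] = 0.23·0.818182 + 0.4·3.5 + 0.37·1.4 = 2.10618.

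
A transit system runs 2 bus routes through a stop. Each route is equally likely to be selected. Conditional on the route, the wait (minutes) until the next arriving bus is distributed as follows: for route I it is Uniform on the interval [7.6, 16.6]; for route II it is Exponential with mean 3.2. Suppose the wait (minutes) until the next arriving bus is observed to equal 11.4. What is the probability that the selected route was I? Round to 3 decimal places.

Likelihoods f(11.4 | ·): I: 0.111111; II: 0.00886494.
Posterior ∝ prior × likelihood. Numerator for I: 0.5·0.111111 = 0.0555556.
Normalizing constant: 0.5·0.111111 + 0.5·0.00886494 = 0.059988.
P(I | observation) = 0.0555556 / 0.059988 = 0.926111.

0.926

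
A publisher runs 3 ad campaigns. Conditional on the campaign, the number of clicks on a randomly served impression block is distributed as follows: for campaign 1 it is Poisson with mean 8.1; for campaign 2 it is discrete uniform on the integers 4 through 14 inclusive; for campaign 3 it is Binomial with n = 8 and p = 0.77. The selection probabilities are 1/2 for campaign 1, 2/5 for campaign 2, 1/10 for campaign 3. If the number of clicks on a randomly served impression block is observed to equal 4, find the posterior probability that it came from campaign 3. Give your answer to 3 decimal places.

0.098

Likelihoods P(X=4 | ·): 1: 0.0544432; 2: 0.0909091; 3: 0.0688608.
Posterior ∝ prior × likelihood. Numerator for 3: 0.1·0.0688608 = 0.00688608.
Normalizing constant: 0.5·0.0544432 + 0.4·0.0909091 + 0.1·0.0688608 = 0.0704713.
P(3 | observation) = 0.00688608 / 0.0704713 = 0.0977147.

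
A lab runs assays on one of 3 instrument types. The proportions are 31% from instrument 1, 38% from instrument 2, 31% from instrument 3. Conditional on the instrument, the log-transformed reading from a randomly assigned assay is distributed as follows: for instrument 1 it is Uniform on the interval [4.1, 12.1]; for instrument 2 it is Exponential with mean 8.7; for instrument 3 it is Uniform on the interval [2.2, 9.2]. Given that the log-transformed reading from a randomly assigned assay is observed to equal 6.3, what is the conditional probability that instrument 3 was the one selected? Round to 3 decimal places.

0.425

Likelihoods f(6.3 | ·): 1: 0.125; 2: 0.0557175; 3: 0.142857.
Posterior ∝ prior × likelihood. Numerator for 3: 0.31·0.142857 = 0.0442857.
Normalizing constant: 0.31·0.125 + 0.38·0.0557175 + 0.31·0.142857 = 0.104208.
P(3 | observation) = 0.0442857 / 0.104208 = 0.424973.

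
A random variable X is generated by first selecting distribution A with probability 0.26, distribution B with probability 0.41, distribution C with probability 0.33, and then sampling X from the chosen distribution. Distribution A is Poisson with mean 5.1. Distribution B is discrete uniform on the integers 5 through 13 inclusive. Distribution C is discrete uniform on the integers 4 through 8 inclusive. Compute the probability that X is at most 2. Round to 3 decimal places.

0.030

Conditional on each component, P(X ≤ 2): A: 0.116478; B: 0; C: 0.
By total probability, P(X ≤ 2) = 0.26·0.116478 + 0.41·0 + 0.33·0 = 0.0302844.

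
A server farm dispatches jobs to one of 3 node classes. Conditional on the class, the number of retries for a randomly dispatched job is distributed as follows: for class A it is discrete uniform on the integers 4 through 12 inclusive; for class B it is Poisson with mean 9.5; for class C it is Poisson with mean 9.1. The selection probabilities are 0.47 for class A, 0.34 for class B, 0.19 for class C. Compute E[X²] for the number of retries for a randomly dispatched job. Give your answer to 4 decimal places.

For each component E[X²] = Var + (mean)², giving A: 70.6667; B: 99.75; C: 91.91.
Overall E[X²] = 0.47·70.6667 + 0.34·99.75 + 0.19·91.91 = 84.5912.

84.5912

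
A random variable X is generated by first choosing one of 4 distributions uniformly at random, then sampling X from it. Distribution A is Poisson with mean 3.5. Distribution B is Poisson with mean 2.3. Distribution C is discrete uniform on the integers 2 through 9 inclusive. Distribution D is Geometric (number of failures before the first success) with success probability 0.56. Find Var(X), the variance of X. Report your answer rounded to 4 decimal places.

Per component, A: μ=3.5, E[X²]=15.75; B: μ=2.3, E[X²]=7.59; C: μ=5.5, E[X²]=35.5; D: μ=0.785714, E[X²]=2.02041.
E[X] = 0.25·3.5 + 0.25·2.3 + 0.25·5.5 + 0.25·0.785714 = 3.02143.
E[X²] = 0.25·15.75 + 0.25·7.59 + 0.25·35.5 + 0.25·2.02041 = 15.2151.
Var(X) = E[X²] − (E[X])² = 15.2151 − 9.12903 = 6.08607.

6.0861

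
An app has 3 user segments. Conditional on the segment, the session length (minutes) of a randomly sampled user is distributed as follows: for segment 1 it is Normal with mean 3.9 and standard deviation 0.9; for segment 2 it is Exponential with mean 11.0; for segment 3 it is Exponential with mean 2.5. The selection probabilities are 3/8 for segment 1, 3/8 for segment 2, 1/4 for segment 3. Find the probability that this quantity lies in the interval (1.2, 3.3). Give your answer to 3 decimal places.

Conditional on each segment, P(1.2 < X < 3.3): 1: 0.251143; 2: 0.155831; 3: 0.351648.
By total probability, P(1.2 < X < 3.3) = 0.375·0.251143 + 0.375·0.155831 + 0.25·0.351648 = 0.240527.

0.241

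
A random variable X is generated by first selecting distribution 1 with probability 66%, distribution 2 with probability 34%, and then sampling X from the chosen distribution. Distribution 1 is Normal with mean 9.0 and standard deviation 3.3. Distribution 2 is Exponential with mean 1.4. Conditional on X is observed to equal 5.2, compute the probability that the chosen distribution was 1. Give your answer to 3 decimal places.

Likelihoods f(5.2 | ·): 1: 0.0622962; 2: 0.0174092.
Posterior ∝ prior × likelihood. Numerator for 1: 0.66·0.0622962 = 0.0411155.
Normalizing constant: 0.66·0.0622962 + 0.34·0.0174092 = 0.0470346.
P(1 | observation) = 0.0411155 / 0.0470346 = 0.874154.

0.874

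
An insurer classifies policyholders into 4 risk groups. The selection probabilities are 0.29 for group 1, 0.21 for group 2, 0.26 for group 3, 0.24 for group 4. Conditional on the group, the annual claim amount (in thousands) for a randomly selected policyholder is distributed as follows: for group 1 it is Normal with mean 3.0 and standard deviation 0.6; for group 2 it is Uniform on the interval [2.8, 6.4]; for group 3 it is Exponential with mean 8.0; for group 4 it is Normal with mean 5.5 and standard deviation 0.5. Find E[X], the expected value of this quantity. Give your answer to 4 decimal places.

Component means — 1: 3; 2: 4.6; 3: 8; 4: 5.5.
E[X] = 0.29·3 + 0.21·4.6 + 0.26·8 + 0.24·5.5 = 5.236.

5.2360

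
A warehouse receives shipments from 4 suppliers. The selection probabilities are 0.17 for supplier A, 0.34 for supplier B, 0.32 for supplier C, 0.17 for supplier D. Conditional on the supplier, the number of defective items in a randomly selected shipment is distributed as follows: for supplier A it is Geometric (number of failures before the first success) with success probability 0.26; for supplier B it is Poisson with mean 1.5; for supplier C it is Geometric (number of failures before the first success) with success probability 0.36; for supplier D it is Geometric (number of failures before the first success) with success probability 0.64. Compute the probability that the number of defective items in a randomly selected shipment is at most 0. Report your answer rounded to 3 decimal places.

Conditional on each supplier, P(X ≤ 0): A: 0.26; B: 0.22313; C: 0.36; D: 0.64.
By total probability, P(X ≤ 0) = 0.17·0.26 + 0.34·0.22313 + 0.32·0.36 + 0.17·0.64 = 0.344064.

0.344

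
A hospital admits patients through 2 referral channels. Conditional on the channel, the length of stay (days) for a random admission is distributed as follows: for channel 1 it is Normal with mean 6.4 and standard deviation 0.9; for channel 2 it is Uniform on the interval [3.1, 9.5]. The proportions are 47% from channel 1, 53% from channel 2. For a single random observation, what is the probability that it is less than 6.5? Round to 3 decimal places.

Conditional on each channel, P(X < 6.5): 1: 0.544236; 2: 0.53125.
By total probability, P(X < 6.5) = 0.47·0.544236 + 0.53·0.53125 = 0.537353.

0.537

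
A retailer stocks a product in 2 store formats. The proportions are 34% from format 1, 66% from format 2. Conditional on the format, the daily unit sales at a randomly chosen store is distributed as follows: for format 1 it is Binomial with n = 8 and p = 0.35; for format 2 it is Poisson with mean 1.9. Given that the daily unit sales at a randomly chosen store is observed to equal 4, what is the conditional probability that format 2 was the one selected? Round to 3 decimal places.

Likelihoods P(X=4 | ·): 1: 0.18751; 2: 0.0812164.
Posterior ∝ prior × likelihood. Numerator for 2: 0.66·0.0812164 = 0.0536028.
Normalizing constant: 0.34·0.18751 + 0.66·0.0812164 = 0.117356.
P(2 | observation) = 0.0536028 / 0.117356 = 0.456754.

0.457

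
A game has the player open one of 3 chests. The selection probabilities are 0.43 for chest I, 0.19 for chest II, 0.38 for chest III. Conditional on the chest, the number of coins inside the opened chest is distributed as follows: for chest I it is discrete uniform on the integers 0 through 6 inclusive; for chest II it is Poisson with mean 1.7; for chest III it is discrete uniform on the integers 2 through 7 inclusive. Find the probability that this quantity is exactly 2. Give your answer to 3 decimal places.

Conditional on each chest, P(X = 2): I: 0.142857; II: 0.263978; III: 0.166667.
By total probability, P(X = 2) = 0.43·0.142857 + 0.19·0.263978 + 0.38·0.166667 = 0.174918.

0.175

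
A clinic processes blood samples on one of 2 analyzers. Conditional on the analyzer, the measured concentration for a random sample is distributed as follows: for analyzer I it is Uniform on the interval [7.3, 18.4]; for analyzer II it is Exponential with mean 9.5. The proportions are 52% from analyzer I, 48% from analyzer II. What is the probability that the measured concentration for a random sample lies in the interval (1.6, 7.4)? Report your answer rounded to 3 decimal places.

0.190

Conditional on each analyzer, P(1.6 < X < 7.4): I: 0.00900901; II: 0.386109.
By total probability, P(1.6 < X < 7.4) = 0.52·0.00900901 + 0.48·0.386109 = 0.190017.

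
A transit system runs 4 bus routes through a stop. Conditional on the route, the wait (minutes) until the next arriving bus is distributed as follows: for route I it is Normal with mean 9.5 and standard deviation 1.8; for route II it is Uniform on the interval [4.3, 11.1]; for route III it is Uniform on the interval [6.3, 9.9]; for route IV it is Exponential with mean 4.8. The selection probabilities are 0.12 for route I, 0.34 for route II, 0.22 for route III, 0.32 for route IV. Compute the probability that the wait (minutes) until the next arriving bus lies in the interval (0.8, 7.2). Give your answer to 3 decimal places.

0.412

Conditional on each route, P(0.8 < X < 7.2): I: 0.100663; II: 0.426471; III: 0.25; IV: 0.623352.
By total probability, P(0.8 < X < 7.2) = 0.12·0.100663 + 0.34·0.426471 + 0.22·0.25 + 0.32·0.623352 = 0.411552.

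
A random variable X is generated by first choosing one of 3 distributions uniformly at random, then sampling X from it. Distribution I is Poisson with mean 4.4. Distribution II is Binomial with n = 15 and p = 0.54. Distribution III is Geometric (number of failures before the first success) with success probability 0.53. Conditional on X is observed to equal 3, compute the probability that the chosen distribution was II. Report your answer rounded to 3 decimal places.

Likelihoods P(X=3 | ·): I: 0.174305; II: 0.00643112; III: 0.0550262.
Posterior ∝ prior × likelihood. Numerator for II: 0.333333·0.00643112 = 0.00214371.
Normalizing constant: 0.333333·0.174305 + 0.333333·0.00643112 + 0.333333·0.0550262 = 0.0785876.
P(II | observation) = 0.00214371 / 0.0785876 = 0.0272779.

0.027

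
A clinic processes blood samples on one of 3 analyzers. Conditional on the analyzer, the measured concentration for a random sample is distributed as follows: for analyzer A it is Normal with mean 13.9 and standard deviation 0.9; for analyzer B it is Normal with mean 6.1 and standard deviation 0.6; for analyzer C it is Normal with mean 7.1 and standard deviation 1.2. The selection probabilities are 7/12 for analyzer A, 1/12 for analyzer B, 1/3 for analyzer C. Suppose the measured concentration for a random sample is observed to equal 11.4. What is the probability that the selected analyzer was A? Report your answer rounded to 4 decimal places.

0.9680

Likelihoods f(11.4 | ·): A: 0.00935726; B: 7.57255e-18; C: 0.000541375.
Posterior ∝ prior × likelihood. Numerator for A: 0.583333·0.00935726 = 0.0054584.
Normalizing constant: 0.583333·0.00935726 + 0.0833333·7.57255e-18 + 0.333333·0.000541375 = 0.00563886.
P(A | observation) = 0.0054584 / 0.00563886 = 0.967997.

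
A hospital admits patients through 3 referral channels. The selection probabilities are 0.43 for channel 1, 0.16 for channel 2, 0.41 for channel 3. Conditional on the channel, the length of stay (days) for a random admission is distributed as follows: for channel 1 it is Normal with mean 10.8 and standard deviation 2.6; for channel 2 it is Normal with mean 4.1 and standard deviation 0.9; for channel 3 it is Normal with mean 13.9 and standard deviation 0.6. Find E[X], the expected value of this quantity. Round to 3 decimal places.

Component means — 1: 10.8; 2: 4.1; 3: 13.9.
E[X] = 0.43·10.8 + 0.16·4.1 + 0.41·13.9 = 10.999.

10.999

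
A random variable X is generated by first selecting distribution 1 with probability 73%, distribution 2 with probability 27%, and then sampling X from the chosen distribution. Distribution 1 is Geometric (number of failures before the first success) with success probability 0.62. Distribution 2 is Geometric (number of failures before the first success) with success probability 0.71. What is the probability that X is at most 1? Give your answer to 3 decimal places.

0.872

Conditional on each component, P(X ≤ 1): 1: 0.8556; 2: 0.9159.
By total probability, P(X ≤ 1) = 0.73·0.8556 + 0.27·0.9159 = 0.871881.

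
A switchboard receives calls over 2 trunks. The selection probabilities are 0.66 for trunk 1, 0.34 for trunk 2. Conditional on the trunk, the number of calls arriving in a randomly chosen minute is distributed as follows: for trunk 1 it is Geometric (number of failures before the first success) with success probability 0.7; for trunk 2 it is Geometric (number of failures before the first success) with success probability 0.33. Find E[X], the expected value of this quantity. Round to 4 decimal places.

0.9732

Component means — 1: 0.428571; 2: 2.0303.
E[X] = 0.66·0.428571 + 0.34·2.0303 = 0.97316.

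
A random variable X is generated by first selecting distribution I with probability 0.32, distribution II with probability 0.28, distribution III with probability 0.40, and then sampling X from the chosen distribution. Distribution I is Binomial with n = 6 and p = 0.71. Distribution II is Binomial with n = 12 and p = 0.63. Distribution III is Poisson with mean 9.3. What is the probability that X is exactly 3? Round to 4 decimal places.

0.0628

Conditional on each component, P(X = 3): I: 0.174582; II: 0.00714924; III: 0.0122563.
By total probability, P(X = 3) = 0.32·0.174582 + 0.28·0.00714924 + 0.4·0.0122563 = 0.0627705.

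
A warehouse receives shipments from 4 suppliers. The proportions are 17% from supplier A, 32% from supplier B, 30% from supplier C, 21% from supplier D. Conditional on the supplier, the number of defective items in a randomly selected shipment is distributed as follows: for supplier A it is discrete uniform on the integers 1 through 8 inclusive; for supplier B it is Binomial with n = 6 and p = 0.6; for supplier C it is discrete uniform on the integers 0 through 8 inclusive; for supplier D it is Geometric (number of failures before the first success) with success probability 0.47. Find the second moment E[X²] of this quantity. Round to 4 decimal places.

16.5139

For each component E[X²] = Var + (mean)², giving A: 25.5; B: 14.4; C: 22.6667; D: 3.67089.
Overall E[X²] = 0.17·25.5 + 0.32·14.4 + 0.3·22.6667 + 0.21·3.67089 = 16.5139.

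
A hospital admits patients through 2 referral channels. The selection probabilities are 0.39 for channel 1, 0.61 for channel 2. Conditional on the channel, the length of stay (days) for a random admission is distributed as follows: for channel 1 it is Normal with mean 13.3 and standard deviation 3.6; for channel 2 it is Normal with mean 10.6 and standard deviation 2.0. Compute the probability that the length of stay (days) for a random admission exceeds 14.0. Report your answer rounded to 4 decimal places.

Conditional on each channel, P(X > 14.0): 1: 0.422914; 2: 0.0445655.
By total probability, P(X > 14.0) = 0.39·0.422914 + 0.61·0.0445655 = 0.192121.

0.1921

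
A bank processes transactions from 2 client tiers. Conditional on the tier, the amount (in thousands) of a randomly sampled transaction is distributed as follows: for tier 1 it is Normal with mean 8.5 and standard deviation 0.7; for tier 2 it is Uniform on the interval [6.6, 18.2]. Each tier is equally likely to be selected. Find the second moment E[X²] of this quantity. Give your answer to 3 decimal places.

For each component E[X²] = Var + (mean)², giving 1: 72.74; 2: 164.973.
Overall E[X²] = 0.5·72.74 + 0.5·164.973 = 118.857.

118.857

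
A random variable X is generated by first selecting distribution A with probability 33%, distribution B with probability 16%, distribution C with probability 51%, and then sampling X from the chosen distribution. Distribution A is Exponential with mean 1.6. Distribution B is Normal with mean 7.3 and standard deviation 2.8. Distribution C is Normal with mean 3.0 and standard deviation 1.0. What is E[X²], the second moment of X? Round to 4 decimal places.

For each component E[X²] = Var + (mean)², giving A: 5.12; B: 61.13; C: 10.
Overall E[X²] = 0.33·5.12 + 0.16·61.13 + 0.51·10 = 16.5704.

16.5704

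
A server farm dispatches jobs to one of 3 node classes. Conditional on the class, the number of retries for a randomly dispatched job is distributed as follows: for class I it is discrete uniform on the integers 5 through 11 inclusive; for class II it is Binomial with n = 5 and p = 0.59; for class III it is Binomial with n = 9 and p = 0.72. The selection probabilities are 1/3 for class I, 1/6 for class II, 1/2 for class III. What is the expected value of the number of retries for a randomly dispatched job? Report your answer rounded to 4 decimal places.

Component means — I: 8; II: 2.95; III: 6.48.
E[X] = 0.333333·8 + 0.166667·2.95 + 0.5·6.48 = 6.39833.

6.3983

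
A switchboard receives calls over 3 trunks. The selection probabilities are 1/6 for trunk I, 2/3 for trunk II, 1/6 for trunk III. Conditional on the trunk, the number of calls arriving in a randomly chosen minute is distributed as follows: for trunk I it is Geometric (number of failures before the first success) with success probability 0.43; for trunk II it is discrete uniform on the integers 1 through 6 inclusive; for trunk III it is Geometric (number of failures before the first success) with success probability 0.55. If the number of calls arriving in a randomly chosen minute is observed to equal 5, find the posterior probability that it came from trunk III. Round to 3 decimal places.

0.014

Likelihoods P(X=5 | ·): I: 0.0258728; II: 0.166667; III: 0.010149.
Posterior ∝ prior × likelihood. Numerator for III: 0.166667·0.010149 = 0.00169151.
Normalizing constant: 0.166667·0.0258728 + 0.666667·0.166667 + 0.166667·0.010149 = 0.117115.
P(III | observation) = 0.00169151 / 0.117115 = 0.0144432.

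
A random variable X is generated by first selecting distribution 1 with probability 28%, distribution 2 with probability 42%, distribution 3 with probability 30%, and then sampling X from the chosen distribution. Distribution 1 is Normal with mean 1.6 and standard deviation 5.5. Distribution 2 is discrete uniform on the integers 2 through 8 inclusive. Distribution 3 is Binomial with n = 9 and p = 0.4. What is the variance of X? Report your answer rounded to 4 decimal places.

12.7404

Per component, 1: μ=1.6, E[X²]=32.81; 2: μ=5, E[X²]=29; 3: μ=3.6, E[X²]=15.12.
E[X] = 0.28·1.6 + 0.42·5 + 0.3·3.6 = 3.628.
E[X²] = 0.28·32.81 + 0.42·29 + 0.3·15.12 = 25.9028.
Var(X) = E[X²] − (E[X])² = 25.9028 − 13.1624 = 12.7404.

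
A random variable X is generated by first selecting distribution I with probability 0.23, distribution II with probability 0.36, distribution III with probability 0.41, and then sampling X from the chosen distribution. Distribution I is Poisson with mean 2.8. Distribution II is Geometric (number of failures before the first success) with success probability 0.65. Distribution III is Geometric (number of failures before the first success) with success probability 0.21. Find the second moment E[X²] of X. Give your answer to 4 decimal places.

15.9968

For each component E[X²] = Var + (mean)², giving I: 10.64; II: 1.11834; III: 32.0658.
Overall E[X²] = 0.23·10.64 + 0.36·1.11834 + 0.41·32.0658 = 15.9968.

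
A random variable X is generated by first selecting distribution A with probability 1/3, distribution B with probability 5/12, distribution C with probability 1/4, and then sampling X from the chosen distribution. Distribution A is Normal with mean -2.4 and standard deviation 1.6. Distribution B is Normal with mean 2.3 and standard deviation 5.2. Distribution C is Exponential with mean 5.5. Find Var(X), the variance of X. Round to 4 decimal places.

29.0181

Per component, A: μ=-2.4, E[X²]=8.32; B: μ=2.3, E[X²]=32.33; C: μ=5.5, E[X²]=60.5.
E[X] = 0.333333·-2.4 + 0.416667·2.3 + 0.25·5.5 = 1.53333.
E[X²] = 0.333333·8.32 + 0.416667·32.33 + 0.25·60.5 = 31.3692.
Var(X) = E[X²] − (E[X])² = 31.3692 − 2.35111 = 29.0181.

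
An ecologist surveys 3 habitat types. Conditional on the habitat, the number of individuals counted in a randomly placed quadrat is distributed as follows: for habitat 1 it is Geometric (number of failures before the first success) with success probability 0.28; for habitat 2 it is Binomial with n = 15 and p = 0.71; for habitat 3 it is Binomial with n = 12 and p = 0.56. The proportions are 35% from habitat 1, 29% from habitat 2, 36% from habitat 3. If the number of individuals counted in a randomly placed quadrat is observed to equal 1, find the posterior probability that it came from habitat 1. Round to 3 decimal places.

Likelihoods P(X=1 | ·): 1: 0.2016; 2: 3.169e-07; 3: 0.000804172.
Posterior ∝ prior × likelihood. Numerator for 1: 0.35·0.2016 = 0.07056.
Normalizing constant: 0.35·0.2016 + 0.29·3.169e-07 + 0.36·0.000804172 = 0.0708496.
P(1 | observation) = 0.07056 / 0.0708496 = 0.995913.

0.996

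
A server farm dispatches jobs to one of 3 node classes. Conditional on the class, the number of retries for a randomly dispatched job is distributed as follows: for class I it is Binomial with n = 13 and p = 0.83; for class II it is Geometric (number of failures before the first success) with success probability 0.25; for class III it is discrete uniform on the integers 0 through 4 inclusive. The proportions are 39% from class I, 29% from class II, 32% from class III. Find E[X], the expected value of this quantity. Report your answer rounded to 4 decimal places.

Component means — I: 10.79; II: 3; III: 2.
E[X] = 0.39·10.79 + 0.29·3 + 0.32·2 = 5.7181.

5.7181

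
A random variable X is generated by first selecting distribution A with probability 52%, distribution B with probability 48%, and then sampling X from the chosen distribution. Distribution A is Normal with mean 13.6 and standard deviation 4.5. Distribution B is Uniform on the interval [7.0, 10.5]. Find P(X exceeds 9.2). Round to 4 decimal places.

0.6130

Conditional on each component, P(X > 9.2): A: 0.835908; B: 0.371429.
By total probability, P(X > 9.2) = 0.52·0.835908 + 0.48·0.371429 = 0.612958.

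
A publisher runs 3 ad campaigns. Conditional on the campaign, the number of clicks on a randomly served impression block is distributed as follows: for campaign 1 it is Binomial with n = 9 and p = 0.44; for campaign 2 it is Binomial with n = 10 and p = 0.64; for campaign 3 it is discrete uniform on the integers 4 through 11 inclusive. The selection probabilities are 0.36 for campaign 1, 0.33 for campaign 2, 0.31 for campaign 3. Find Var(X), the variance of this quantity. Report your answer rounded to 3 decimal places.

5.416

Per component, 1: μ=3.96, E[X²]=17.8992; 2: μ=6.4, E[X²]=43.264; 3: μ=7.5, E[X²]=61.5.
E[X] = 0.36·3.96 + 0.33·6.4 + 0.31·7.5 = 5.8626.
E[X²] = 0.36·17.8992 + 0.33·43.264 + 0.31·61.5 = 39.7858.
Var(X) = E[X²] − (E[X])² = 39.7858 − 34.3701 = 5.41575.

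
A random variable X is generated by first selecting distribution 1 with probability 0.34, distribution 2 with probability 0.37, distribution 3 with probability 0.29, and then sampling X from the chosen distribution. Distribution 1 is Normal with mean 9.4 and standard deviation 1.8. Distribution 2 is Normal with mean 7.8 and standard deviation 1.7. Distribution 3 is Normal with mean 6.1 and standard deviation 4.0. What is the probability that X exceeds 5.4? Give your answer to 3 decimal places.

0.841

Conditional on each component, P(X > 5.4): 1: 0.986866; 2: 0.92099; 3: 0.56946.
By total probability, P(X > 5.4) = 0.34·0.986866 + 0.37·0.92099 + 0.29·0.56946 = 0.841444.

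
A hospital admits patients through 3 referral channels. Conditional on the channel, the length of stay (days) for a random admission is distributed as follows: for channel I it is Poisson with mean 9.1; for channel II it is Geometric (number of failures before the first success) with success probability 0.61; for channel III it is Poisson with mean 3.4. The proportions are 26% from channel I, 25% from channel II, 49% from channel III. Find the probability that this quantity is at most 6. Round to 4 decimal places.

Conditional on each channel, P(X ≤ 6): I: 0.197823; II: 0.998628; III: 0.942147.
By total probability, P(X ≤ 6) = 0.26·0.197823 + 0.25·0.998628 + 0.49·0.942147 = 0.762743.

0.7627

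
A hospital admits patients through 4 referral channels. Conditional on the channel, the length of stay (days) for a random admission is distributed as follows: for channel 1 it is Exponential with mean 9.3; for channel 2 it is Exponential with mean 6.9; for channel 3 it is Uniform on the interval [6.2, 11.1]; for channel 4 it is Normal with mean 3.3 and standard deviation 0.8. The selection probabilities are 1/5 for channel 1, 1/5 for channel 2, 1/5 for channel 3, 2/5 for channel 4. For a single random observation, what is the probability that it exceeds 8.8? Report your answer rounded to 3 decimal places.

0.227

Conditional on each channel, P(X > 8.8): 1: 0.388199; 2: 0.27933; 3: 0.469388; 4: 3.09952e-12.
By total probability, P(X > 8.8) = 0.2·0.388199 + 0.2·0.27933 + 0.2·0.469388 + 0.4·3.09952e-12 = 0.227383.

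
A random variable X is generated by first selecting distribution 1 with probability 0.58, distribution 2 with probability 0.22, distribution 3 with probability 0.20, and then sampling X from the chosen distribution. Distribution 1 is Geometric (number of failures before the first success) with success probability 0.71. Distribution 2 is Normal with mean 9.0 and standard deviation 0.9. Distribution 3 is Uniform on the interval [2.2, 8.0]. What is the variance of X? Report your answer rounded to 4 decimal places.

Per component, 1: μ=0.408451, E[X²]=0.742115; 2: μ=9, E[X²]=81.81; 3: μ=5.1, E[X²]=28.8133.
E[X] = 0.58·0.408451 + 0.22·9 + 0.2·5.1 = 3.2369.
E[X²] = 0.58·0.742115 + 0.22·81.81 + 0.2·28.8133 = 24.1913.
Var(X) = E[X²] − (E[X])² = 24.1913 − 10.4775 = 13.7138.

13.7138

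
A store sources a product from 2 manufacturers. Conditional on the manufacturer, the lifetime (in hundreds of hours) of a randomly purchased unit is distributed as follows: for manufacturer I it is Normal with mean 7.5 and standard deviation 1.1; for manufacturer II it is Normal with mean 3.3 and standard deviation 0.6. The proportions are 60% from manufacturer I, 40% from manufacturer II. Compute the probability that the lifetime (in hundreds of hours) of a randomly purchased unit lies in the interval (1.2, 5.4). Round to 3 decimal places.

0.417

Conditional on each manufacturer, P(1.2 < X < 5.4): I: 0.0281252; II: 0.999535.
By total probability, P(1.2 < X < 5.4) = 0.6·0.0281252 + 0.4·0.999535 = 0.416689.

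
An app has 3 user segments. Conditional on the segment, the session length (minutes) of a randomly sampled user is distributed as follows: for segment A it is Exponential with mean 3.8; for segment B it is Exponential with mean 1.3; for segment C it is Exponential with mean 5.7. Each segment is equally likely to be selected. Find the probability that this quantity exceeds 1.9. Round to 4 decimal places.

0.5183

Conditional on each segment, P(X > 1.9): A: 0.606531; B: 0.231879; C: 0.716531.
By total probability, P(X > 1.9) = 0.333333·0.606531 + 0.333333·0.231879 + 0.333333·0.716531 = 0.518314.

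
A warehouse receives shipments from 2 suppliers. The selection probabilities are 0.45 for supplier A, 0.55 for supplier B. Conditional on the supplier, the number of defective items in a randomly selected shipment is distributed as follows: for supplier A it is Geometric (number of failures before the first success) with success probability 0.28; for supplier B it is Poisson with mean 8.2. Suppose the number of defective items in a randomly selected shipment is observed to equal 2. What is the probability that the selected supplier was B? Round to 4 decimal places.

0.0721

Likelihoods P(X=2 | ·): A: 0.145152; B: 0.00923385.
Posterior ∝ prior × likelihood. Numerator for B: 0.55·0.00923385 = 0.00507862.
Normalizing constant: 0.45·0.145152 + 0.55·0.00923385 = 0.070397.
P(B | observation) = 0.00507862 / 0.070397 = 0.0721425.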